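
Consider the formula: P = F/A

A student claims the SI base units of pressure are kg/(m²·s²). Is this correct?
Units of each symbol in P = F/A:
  F (force): kg·m/s²
  A (area): m²  → in the denominator, contributes 1/m²

Multiplying the contributions: [kg·m/s²] · [1/m²]
Adding exponents of each base unit: kg: 1, m: -1, s: -2
SI base units of pressure: kg/(m·s²)

The claimed units kg/(m²·s²) (exponents kg: 1, m: -2, s: -2) do not match the derived units kg/(m·s²) (exponents kg: 1, m: -1, s: -2), so the claim is incorrect.

Answer: No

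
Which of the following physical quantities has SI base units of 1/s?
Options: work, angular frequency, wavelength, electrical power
Checking the SI base units of each option:
  work (W = Fd): kg·m²/s²  ✗
  angular frequency (ω = 2πf): 1/s  ✓ matches
  wavelength (λ = v/f): m  ✗
  electrical power (P = IV): kg·m²/s³  ✗

Only angular frequency has units 1/s.

Answer: angular frequency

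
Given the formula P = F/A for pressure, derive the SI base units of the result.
Units of each symbol in P = F/A:
  F (force): kg·m/s²
  A (area): m²  → in the denominator, contributes 1/m²

Multiplying the contributions: [kg·m/s²] · [1/m²]
Adding exponents of each base unit: kg: 1, m: -1, s: -2
SI base units of pressure: kg/(m·s²)

Answer: kg/(m·s²)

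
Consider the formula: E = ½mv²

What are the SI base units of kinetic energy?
Units of each symbol in E = ½mv²:
  m (mass): kg
  v (speed): m/s  → to the power 2, contributes m²/s²
  The factor ½ is dimensionless.

Multiplying the contributions: [kg] · [m²/s²]
Adding exponents of each base unit: kg: 1, m: 2, s: -2
SI base units of kinetic energy: kg·m²/s²

Answer: kg·m²/s²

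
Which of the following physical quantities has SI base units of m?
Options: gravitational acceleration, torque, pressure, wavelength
Checking the SI base units of each option:
  gravitational acceleration (g = GM/r²): m/s²  ✗
  torque (τ = Fr): kg·m²/s²  ✗
  pressure (P = F/A): kg/(m·s²)  ✗
  wavelength (λ = v/f): m  ✓ matches

Only wavelength has units m.

Answer: wavelength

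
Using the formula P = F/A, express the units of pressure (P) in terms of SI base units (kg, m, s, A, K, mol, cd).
Units of each symbol in P = F/A:
  F (force): kg·m/s²
  A (area): m²  → in the denominator, contributes 1/m²

Multiplying the contributions: [kg·m/s²] · [1/m²]
Adding exponents of each base unit: kg: 1, m: -1, s: -2
SI base units of pressure: kg/(m·s²)

Answer: kg/(m·s²)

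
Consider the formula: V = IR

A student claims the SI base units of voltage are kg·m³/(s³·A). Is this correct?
Units of each symbol in V = IR:
  I (current): A
  R (resistance, in ohms): kg·m²/(s³·A²)

Multiplying the contributions: [A] · [kg·m²/(s³·A²)]
Adding exponents of each base unit: kg: 1, m: 2, s: -3, A: -1
SI base units of voltage: kg·m²/(s³·A)

The claimed units kg·m³/(s³·A) (exponents kg: 1, m: 3, s: -3, A: -1) do not match the derived units kg·m²/(s³·A) (exponents kg: 1, m: 2, s: -3, A: -1), so the claim is incorrect.

Answer: No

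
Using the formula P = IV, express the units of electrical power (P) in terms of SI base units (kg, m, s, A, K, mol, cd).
Units of each symbol in P = IV:
  I (current): A
  V (voltage, in volts): kg·m²/(s³·A)

Multiplying the contributions: [A] · [kg·m²/(s³·A)]
Adding exponents of each base unit: kg: 1, m: 2, s: -3
SI base units of electrical power: kg·m²/s³

Answer: kg·m²/s³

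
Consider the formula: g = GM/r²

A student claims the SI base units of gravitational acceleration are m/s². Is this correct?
Units of each symbol in g = GM/r²:
  G (gravitational constant): m³/(kg·s²)
  M (mass): kg
  r (distance): m  → to the power 2 in the denominator, contributes 1/m²

Multiplying the contributions: [m³/(kg·s²)] · [kg] · [1/m²]
Adding exponents of each base unit: m: 1, s: -2
SI base units of gravitational acceleration: m/s²

The claimed units m/s² match the derived units, so the claim is correct.

Answer: Yes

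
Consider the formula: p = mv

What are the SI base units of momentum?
Units of each symbol in p = mv:
  m (mass): kg
  v (velocity): m/s

Multiplying the contributions: [kg] · [m/s]
Adding exponents of each base unit: kg: 1, m: 1, s: -1
SI base units of momentum: kg·m/s

Answer: kg·m/s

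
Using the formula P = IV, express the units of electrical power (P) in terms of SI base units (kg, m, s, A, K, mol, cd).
Units of each symbol in P = IV:
  I (current): A
  V (voltage, in volts): kg·m²/(s³·A)

Multiplying the contributions: [A] · [kg·m²/(s³·A)]
Adding exponents of each base unit: kg: 1, m: 2, s: -3
SI base units of electrical power: kg·m²/s³

Answer: kg·m²/s³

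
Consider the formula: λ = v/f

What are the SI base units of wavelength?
Units of each symbol in λ = v/f:
  v (wave speed): m/s
  f (frequency): 1/s  → in the denominator, contributes s

Multiplying the contributions: [m/s] · [s]
Adding exponents of each base unit: m: 1
SI base units of wavelength: m

Answer: m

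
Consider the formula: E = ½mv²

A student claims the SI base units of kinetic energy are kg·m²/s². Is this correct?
Units of each symbol in E = ½mv²:
  m (mass): kg
  v (speed): m/s  → to the power 2, contributes m²/s²
  The factor ½ is dimensionless.

Multiplying the contributions: [kg] · [m²/s²]
Adding exponents of each base unit: kg: 1, m: 2, s: -2
SI base units of kinetic energy: kg·m²/s²

The claimed units kg·m²/s² match the derived units, so the claim is correct.

Answer: Yes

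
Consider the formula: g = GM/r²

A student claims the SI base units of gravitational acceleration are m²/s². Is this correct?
Units of each symbol in g = GM/r²:
  G (gravitational constant): m³/(kg·s²)
  M (mass): kg
  r (distance): m  → to the power 2 in the denominator, contributes 1/m²

Multiplying the contributions: [m³/(kg·s²)] · [kg] · [1/m²]
Adding exponents of each base unit: m: 1, s: -2
SI base units of gravitational acceleration: m/s²

The claimed units m²/s² (exponents m: 2, s: -2) do not match the derived units m/s² (exponents m: 1, s: -2), so the claim is incorrect.

Answer: No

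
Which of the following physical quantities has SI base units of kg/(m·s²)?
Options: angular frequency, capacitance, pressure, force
Checking the SI base units of each option:
  angular frequency (ω = 2πf): 1/s  ✗
  capacitance (C = Q/V): s⁴·A²/(kg·m²)  ✗
  pressure (P = F/A): kg/(m·s²)  ✓ matches
  force (F = ma): kg·m/s²  ✗

Only pressure has units kg/(m·s²).

Answer: pressure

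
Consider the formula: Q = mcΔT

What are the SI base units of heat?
Units of each symbol in Q = mcΔT:
  m (mass): kg
  c (specific heat capacity, in J/(kg·K)): m²/(s²·K)
  ΔT (temperature change): K

Multiplying the contributions: [kg] · [m²/(s²·K)] · [K]
Adding exponents of each base unit: kg: 1, m: 2, s: -2
SI base units of heat: kg·m²/s²

Answer: kg·m²/s²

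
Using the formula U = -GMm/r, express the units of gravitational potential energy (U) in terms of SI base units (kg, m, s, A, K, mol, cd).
Units of each symbol in U = -GMm/r:
  G (gravitational constant): m³/(kg·s²)
  M (mass): kg
  m (mass): kg
  r (distance): m  → in the denominator, contributes 1/m
  The minus sign does not affect the units.

Multiplying the contributions: [m³/(kg·s²)] · [kg] · [kg] · [1/m]
Adding exponents of each base unit: kg: 1, m: 2, s: -2
SI base units of gravitational potential energy: kg·m²/s²

Answer: kg·m²/s²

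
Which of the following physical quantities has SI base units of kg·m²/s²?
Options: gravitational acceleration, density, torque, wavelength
Checking the SI base units of each option:
  gravitational acceleration (g = GM/r²): m/s²  ✗
  density (ρ = m/V): kg/m³  ✗
  torque (τ = Fr): kg·m²/s²  ✓ matches
  wavelength (λ = v/f): m  ✗

Only torque has units kg·m²/s².

Answer: torque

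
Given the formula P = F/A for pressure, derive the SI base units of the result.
Units of each symbol in P = F/A:
  F (force): kg·m/s²
  A (area): m²  → in the denominator, contributes 1/m²

Multiplying the contributions: [kg·m/s²] · [1/m²]
Adding exponents of each base unit: kg: 1, m: -1, s: -2
SI base units of pressure: kg/(m·s²)

Answer: kg/(m·s²)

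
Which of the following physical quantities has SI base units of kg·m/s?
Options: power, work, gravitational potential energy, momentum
Checking the SI base units of each option:
  power (P = W/t): kg·m²/s³  ✗
  work (W = Fd): kg·m²/s²  ✗
  gravitational potential energy (U = -GMm/r): kg·m²/s²  ✗
  momentum (p = mv): kg·m/s  ✓ matches

Only momentum has units kg·m/s.

Answer: momentum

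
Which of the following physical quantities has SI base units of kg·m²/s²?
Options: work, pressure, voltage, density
Checking the SI base units of each option:
  work (W = Fd): kg·m²/s²  ✓ matches
  pressure (P = F/A): kg/(m·s²)  ✗
  voltage (V = IR): kg·m²/(s³·A)  ✗
  density (ρ = m/V): kg/m³  ✗

Only work has units kg·m²/s².

Answer: work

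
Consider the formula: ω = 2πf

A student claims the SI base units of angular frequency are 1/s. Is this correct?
Units of each symbol in ω = 2πf:
  f (frequency): 1/s
  The factor 2π is dimensionless.

Multiplying the contributions: [1/s]
Adding exponents of each base unit: s: -1
SI base units of angular frequency: 1/s

The claimed units 1/s match the derived units, so the claim is correct.

Answer: Yes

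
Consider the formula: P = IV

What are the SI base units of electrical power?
Units of each symbol in P = IV:
  I (current): A
  V (voltage, in volts): kg·m²/(s³·A)

Multiplying the contributions: [A] · [kg·m²/(s³·A)]
Adding exponents of each base unit: kg: 1, m: 2, s: -3
SI base units of electrical power: kg·m²/s³

Answer: kg·m²/s³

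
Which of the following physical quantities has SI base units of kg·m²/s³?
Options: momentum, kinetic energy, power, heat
Checking the SI base units of each option:
  momentum (p = mv): kg·m/s  ✗
  kinetic energy (E = ½mv²): kg·m²/s²  ✗
  power (P = W/t): kg·m²/s³  ✓ matches
  heat (Q = mcΔT): kg·m²/s²  ✗

Only power has units kg·m²/s³.

Answer: power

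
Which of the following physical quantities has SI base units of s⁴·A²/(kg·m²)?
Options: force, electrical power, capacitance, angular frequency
Checking the SI base units of each option:
  force (F = ma): kg·m/s²  ✗
  electrical power (P = IV): kg·m²/s³  ✗
  capacitance (C = Q/V): s⁴·A²/(kg·m²)  ✓ matches
  angular frequency (ω = 2πf): 1/s  ✗

Only capacitance has units s⁴·A²/(kg·m²).

Answer: capacitance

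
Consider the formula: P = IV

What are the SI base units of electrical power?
Units of each symbol in P = IV:
  I (current): A
  V (voltage, in volts): kg·m²/(s³·A)

Multiplying the contributions: [A] · [kg·m²/(s³·A)]
Adding exponents of each base unit: kg: 1, m: 2, s: -3
SI base units of electrical power: kg·m²/s³

Answer: kg·m²/s³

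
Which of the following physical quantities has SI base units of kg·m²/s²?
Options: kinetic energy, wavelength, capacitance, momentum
Checking the SI base units of each option:
  kinetic energy (E = ½mv²): kg·m²/s²  ✓ matches
  wavelength (λ = v/f): m  ✗
  capacitance (C = Q/V): s⁴·A²/(kg·m²)  ✗
  momentum (p = mv): kg·m/s  ✗

Only kinetic energy has units kg·m²/s².

Answer: kinetic energy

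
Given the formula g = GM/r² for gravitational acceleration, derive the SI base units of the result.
Units of each symbol in g = GM/r²:
  G (gravitational constant): m³/(kg·s²)
  M (mass): kg
  r (distance): m  → to the power 2 in the denominator, contributes 1/m²

Multiplying the contributions: [m³/(kg·s²)] · [kg] · [1/m²]
Adding exponents of each base unit: m: 1, s: -2
SI base units of gravitational acceleration: m/s²

Answer: m/s²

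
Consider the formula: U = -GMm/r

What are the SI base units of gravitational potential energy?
Units of each symbol in U = -GMm/r:
  G (gravitational constant): m³/(kg·s²)
  M (mass): kg
  m (mass): kg
  r (distance): m  → in the denominator, contributes 1/m
  The minus sign does not affect the units.

Multiplying the contributions: [m³/(kg·s²)] · [kg] · [kg] · [1/m]
Adding exponents of each base unit: kg: 1, m: 2, s: -2
SI base units of gravitational potential energy: kg·m²/s²

Answer: kg·m²/s²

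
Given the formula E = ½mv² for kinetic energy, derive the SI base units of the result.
Units of each symbol in E = ½mv²:
  m (mass): kg
  v (speed): m/s  → to the power 2, contributes m²/s²
  The factor ½ is dimensionless.

Multiplying the contributions: [kg] · [m²/s²]
Adding exponents of each base unit: kg: 1, m: 2, s: -2
SI base units of kinetic energy: kg·m²/s²

Answer: kg·m²/s²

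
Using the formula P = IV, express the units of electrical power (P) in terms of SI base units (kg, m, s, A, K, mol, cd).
Units of each symbol in P = IV:
  I (current): A
  V (voltage, in volts): kg·m²/(s³·A)

Multiplying the contributions: [A] · [kg·m²/(s³·A)]
Adding exponents of each base unit: kg: 1, m: 2, s: -3
SI base units of electrical power: kg·m²/s³

Answer: kg·m²/s³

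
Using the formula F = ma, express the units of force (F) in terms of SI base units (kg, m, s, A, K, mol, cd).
Units of each symbol in F = ma:
  m (mass): kg
  a (acceleration): m/s²

Multiplying the contributions: [kg] · [m/s²]
Adding exponents of each base unit: kg: 1, m: 1, s: -2
SI base units of force: kg·m/s²

Answer: kg·m/s²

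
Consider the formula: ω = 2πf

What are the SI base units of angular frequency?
Units of each symbol in ω = 2πf:
  f (frequency): 1/s
  The factor 2π is dimensionless.

Multiplying the contributions: [1/s]
Adding exponents of each base unit: s: -1
SI base units of angular frequency: 1/s

Answer: 1/s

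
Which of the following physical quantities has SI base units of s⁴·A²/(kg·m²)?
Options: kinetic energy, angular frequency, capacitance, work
Checking the SI base units of each option:
  kinetic energy (E = ½mv²): kg·m²/s²  ✗
  angular frequency (ω = 2πf): 1/s  ✗
  capacitance (C = Q/V): s⁴·A²/(kg·m²)  ✓ matches
  work (W = Fd): kg·m²/s²  ✗

Only capacitance has units s⁴·A²/(kg·m²).

Answer: capacitance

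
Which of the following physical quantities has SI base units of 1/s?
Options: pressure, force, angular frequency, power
Checking the SI base units of each option:
  pressure (P = F/A): kg/(m·s²)  ✗
  force (F = ma): kg·m/s²  ✗
  angular frequency (ω = 2πf): 1/s  ✓ matches
  power (P = W/t): kg·m²/s³  ✗

Only angular frequency has units 1/s.

Answer: angular frequency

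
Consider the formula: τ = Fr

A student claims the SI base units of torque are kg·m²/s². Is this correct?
Units of each symbol in τ = Fr:
  F (force): kg·m/s²
  r (lever arm): m

Multiplying the contributions: [kg·m/s²] · [m]
Adding exponents of each base unit: kg: 1, m: 2, s: -2
SI base units of torque: kg·m²/s²

The claimed units kg·m²/s² match the derived units, so the claim is correct.

Answer: Yes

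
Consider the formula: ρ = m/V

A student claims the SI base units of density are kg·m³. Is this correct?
Units of each symbol in ρ = m/V:
  m (mass): kg
  V (volume): m³  → in the denominator, contributes 1/m³

Multiplying the contributions: [kg] · [1/m³]
Adding exponents of each base unit: kg: 1, m: -3
SI base units of density: kg/m³

The claimed units kg·m³ (exponents kg: 1, m: 3) do not match the derived units kg/m³ (exponents kg: 1, m: -3), so the claim is incorrect.

Answer: No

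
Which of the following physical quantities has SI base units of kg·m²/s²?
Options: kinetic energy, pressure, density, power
Checking the SI base units of each option:
  kinetic energy (E = ½mv²): kg·m²/s²  ✓ matches
  pressure (P = F/A): kg/(m·s²)  ✗
  density (ρ = m/V): kg/m³  ✗
  power (P = W/t): kg·m²/s³  ✗

Only kinetic energy has units kg·m²/s².

Answer: kinetic energy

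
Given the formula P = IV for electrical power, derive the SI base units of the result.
Units of each symbol in P = IV:
  I (current): A
  V (voltage, in volts): kg·m²/(s³·A)

Multiplying the contributions: [A] · [kg·m²/(s³·A)]
Adding exponents of each base unit: kg: 1, m: 2, s: -3
SI base units of electrical power: kg·m²/s³

Answer: kg·m²/s³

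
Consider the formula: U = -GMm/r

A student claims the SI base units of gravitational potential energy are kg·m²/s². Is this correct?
Units of each symbol in U = -GMm/r:
  G (gravitational constant): m³/(kg·s²)
  M (mass): kg
  m (mass): kg
  r (distance): m  → in the denominator, contributes 1/m
  The minus sign does not affect the units.

Multiplying the contributions: [m³/(kg·s²)] · [kg] · [kg] · [1/m]
Adding exponents of each base unit: kg: 1, m: 2, s: -2
SI base units of gravitational potential energy: kg·m²/s²

The claimed units kg·m²/s² match the derived units, so the claim is correct.

Answer: Yes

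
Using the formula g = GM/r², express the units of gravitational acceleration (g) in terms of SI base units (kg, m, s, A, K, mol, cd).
Units of each symbol in g = GM/r²:
  G (gravitational constant): m³/(kg·s²)
  M (mass): kg
  r (distance): m  → to the power 2 in the denominator, contributes 1/m²

Multiplying the contributions: [m³/(kg·s²)] · [kg] · [1/m²]
Adding exponents of each base unit: m: 1, s: -2
SI base units of gravitational acceleration: m/s²

Answer: m/s²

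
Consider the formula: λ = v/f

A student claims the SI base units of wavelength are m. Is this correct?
Units of each symbol in λ = v/f:
  v (wave speed): m/s
  f (frequency): 1/s  → in the denominator, contributes s

Multiplying the contributions: [m/s] · [s]
Adding exponents of each base unit: m: 1
SI base units of wavelength: m

The claimed units m match the derived units, so the claim is correct.

Answer: Yes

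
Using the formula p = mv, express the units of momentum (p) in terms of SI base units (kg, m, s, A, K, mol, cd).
Units of each symbol in p = mv:
  m (mass): kg
  v (velocity): m/s

Multiplying the contributions: [kg] · [m/s]
Adding exponents of each base unit: kg: 1, m: 1, s: -1
SI base units of momentum: kg·m/s

Answer: kg·m/s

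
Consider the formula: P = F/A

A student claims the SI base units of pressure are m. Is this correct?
Units of each symbol in P = F/A:
  F (force): kg·m/s²
  A (area): m²  → in the denominator, contributes 1/m²

Multiplying the contributions: [kg·m/s²] · [1/m²]
Adding exponents of each base unit: kg: 1, m: -1, s: -2
SI base units of pressure: kg/(m·s²)

The claimed units m (exponents m: 1) do not match the derived units kg/(m·s²) (exponents kg: 1, m: -1, s: -2), so the claim is incorrect.

Answer: No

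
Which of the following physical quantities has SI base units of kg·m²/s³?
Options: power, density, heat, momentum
Checking the SI base units of each option:
  power (P = W/t): kg·m²/s³  ✓ matches
  density (ρ = m/V): kg/m³  ✗
  heat (Q = mcΔT): kg·m²/s²  ✗
  momentum (p = mv): kg·m/s  ✗

Only power has units kg·m²/s³.

Answer: power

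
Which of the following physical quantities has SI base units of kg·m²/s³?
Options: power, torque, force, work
Checking the SI base units of each option:
  power (P = W/t): kg·m²/s³  ✓ matches
  torque (τ = Fr): kg·m²/s²  ✗
  force (F = ma): kg·m/s²  ✗
  work (W = Fd): kg·m²/s²  ✗

Only power has units kg·m²/s³.

Answer: power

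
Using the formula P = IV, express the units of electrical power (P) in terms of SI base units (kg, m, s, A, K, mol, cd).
Units of each symbol in P = IV:
  I (current): A
  V (voltage, in volts): kg·m²/(s³·A)

Multiplying the contributions: [A] · [kg·m²/(s³·A)]
Adding exponents of each base unit: kg: 1, m: 2, s: -3
SI base units of electrical power: kg·m²/s³

Answer: kg·m²/s³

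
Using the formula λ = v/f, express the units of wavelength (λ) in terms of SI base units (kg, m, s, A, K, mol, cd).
Units of each symbol in λ = v/f:
  v (wave speed): m/s
  f (frequency): 1/s  → in the denominator, contributes s

Multiplying the contributions: [m/s] · [s]
Adding exponents of each base unit: m: 1
SI base units of wavelength: m

Answer: m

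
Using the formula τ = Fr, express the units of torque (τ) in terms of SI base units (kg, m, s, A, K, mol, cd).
Units of each symbol in τ = Fr:
  F (force): kg·m/s²
  r (lever arm): m

Multiplying the contributions: [kg·m/s²] · [m]
Adding exponents of each base unit: kg: 1, m: 2, s: -2
SI base units of torque: kg·m²/s²

Answer: kg·m²/s²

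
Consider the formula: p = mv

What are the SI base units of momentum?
Units of each symbol in p = mv:
  m (mass): kg
  v (velocity): m/s

Multiplying the contributions: [kg] · [m/s]
Adding exponents of each base unit: kg: 1, m: 1, s: -1
SI base units of momentum: kg·m/s

Answer: kg·m/s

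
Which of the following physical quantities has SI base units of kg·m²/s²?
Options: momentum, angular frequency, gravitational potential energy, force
Checking the SI base units of each option:
  momentum (p = mv): kg·m/s  ✗
  angular frequency (ω = 2πf): 1/s  ✗
  gravitational potential energy (U = -GMm/r): kg·m²/s²  ✓ matches
  force (F = ma): kg·m/s²  ✗

Only gravitational potential energy has units kg·m²/s².

Answer: gravitational potential energy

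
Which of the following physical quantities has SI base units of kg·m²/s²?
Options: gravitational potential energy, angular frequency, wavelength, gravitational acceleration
Checking the SI base units of each option:
  gravitational potential energy (U = -GMm/r): kg·m²/s²  ✓ matches
  angular frequency (ω = 2πf): 1/s  ✗
  wavelength (λ = v/f): m  ✗
  gravitational acceleration (g = GM/r²): m/s²  ✗

Only gravitational potential energy has units kg·m²/s².

Answer: gravitational potential energy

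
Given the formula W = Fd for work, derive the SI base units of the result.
Units of each symbol in W = Fd:
  F (force): kg·m/s²
  d (displacement): m

Multiplying the contributions: [kg·m/s²] · [m]
Adding exponents of each base unit: kg: 1, m: 2, s: -2
SI base units of work: kg·m²/s²

Answer: kg·m²/s²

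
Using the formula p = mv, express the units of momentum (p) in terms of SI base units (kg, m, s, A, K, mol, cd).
Units of each symbol in p = mv:
  m (mass): kg
  v (velocity): m/s

Multiplying the contributions: [kg] · [m/s]
Adding exponents of each base unit: kg: 1, m: 1, s: -1
SI base units of momentum: kg·m/s

Answer: kg·m/s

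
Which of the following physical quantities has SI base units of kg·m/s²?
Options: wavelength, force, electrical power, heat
Checking the SI base units of each option:
  wavelength (λ = v/f): m  ✗
  force (F = ma): kg·m/s²  ✓ matches
  electrical power (P = IV): kg·m²/s³  ✗
  heat (Q = mcΔT): kg·m²/s²  ✗

Only force has units kg·m/s².

Answer: force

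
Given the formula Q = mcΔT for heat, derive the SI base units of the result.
Units of each symbol in Q = mcΔT:
  m (mass): kg
  c (specific heat capacity, in J/(kg·K)): m²/(s²·K)
  ΔT (temperature change): K

Multiplying the contributions: [kg] · [m²/(s²·K)] · [K]
Adding exponents of each base unit: kg: 1, m: 2, s: -2
SI base units of heat: kg·m²/s²

Answer: kg·m²/s²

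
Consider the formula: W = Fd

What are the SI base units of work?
Units of each symbol in W = Fd:
  F (force): kg·m/s²
  d (displacement): m

Multiplying the contributions: [kg·m/s²] · [m]
Adding exponents of each base unit: kg: 1, m: 2, s: -2
SI base units of work: kg·m²/s²

Answer: kg·m²/s²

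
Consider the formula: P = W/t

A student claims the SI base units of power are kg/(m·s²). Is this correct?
Units of each symbol in P = W/t:
  W (work): kg·m²/s²
  t (time): s  → in the denominator, contributes 1/s

Multiplying the contributions: [kg·m²/s²] · [1/s]
Adding exponents of each base unit: kg: 1, m: 2, s: -3
SI base units of power: kg·m²/s³

The claimed units kg/(m·s²) (exponents kg: 1, m: -1, s: -2) do not match the derived units kg·m²/s³ (exponents kg: 1, m: 2, s: -3), so the claim is incorrect.

Answer: No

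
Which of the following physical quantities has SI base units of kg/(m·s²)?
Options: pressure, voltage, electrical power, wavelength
Checking the SI base units of each option:
  pressure (P = F/A): kg/(m·s²)  ✓ matches
  voltage (V = IR): kg·m²/(s³·A)  ✗
  electrical power (P = IV): kg·m²/s³  ✗
  wavelength (λ = v/f): m  ✗

Only pressure has units kg/(m·s²).

Answer: pressure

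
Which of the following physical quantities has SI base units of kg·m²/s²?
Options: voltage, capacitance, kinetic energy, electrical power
Checking the SI base units of each option:
  voltage (V = IR): kg·m²/(s³·A)  ✗
  capacitance (C = Q/V): s⁴·A²/(kg·m²)  ✗
  kinetic energy (E = ½mv²): kg·m²/s²  ✓ matches
  electrical power (P = IV): kg·m²/s³  ✗

Only kinetic energy has units kg·m²/s².

Answer: kinetic energy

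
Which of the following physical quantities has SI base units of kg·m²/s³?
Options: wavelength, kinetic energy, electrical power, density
Checking the SI base units of each option:
  wavelength (λ = v/f): m  ✗
  kinetic energy (E = ½mv²): kg·m²/s²  ✗
  electrical power (P = IV): kg·m²/s³  ✓ matches
  density (ρ = m/V): kg/m³  ✗

Only electrical power has units kg·m²/s³.

Answer: electrical power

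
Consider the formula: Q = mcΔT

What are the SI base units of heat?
Units of each symbol in Q = mcΔT:
  m (mass): kg
  c (specific heat capacity, in J/(kg·K)): m²/(s²·K)
  ΔT (temperature change): K

Multiplying the contributions: [kg] · [m²/(s²·K)] · [K]
Adding exponents of each base unit: kg: 1, m: 2, s: -2
SI base units of heat: kg·m²/s²

Answer: kg·m²/s²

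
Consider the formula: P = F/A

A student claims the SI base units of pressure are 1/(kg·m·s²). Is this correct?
Units of each symbol in P = F/A:
  F (force): kg·m/s²
  A (area): m²  → in the denominator, contributes 1/m²

Multiplying the contributions: [kg·m/s²] · [1/m²]
Adding exponents of each base unit: kg: 1, m: -1, s: -2
SI base units of pressure: kg/(m·s²)

The claimed units 1/(kg·m·s²) (exponents kg: -1, m: -1, s: -2) do not match the derived units kg/(m·s²) (exponents kg: 1, m: -1, s: -2), so the claim is incorrect.

Answer: No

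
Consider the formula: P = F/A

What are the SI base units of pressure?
Units of each symbol in P = F/A:
  F (force): kg·m/s²
  A (area): m²  → in the denominator, contributes 1/m²

Multiplying the contributions: [kg·m/s²] · [1/m²]
Adding exponents of each base unit: kg: 1, m: -1, s: -2
SI base units of pressure: kg/(m·s²)

Answer: kg/(m·s²)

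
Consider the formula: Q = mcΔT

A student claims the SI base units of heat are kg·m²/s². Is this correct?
Units of each symbol in Q = mcΔT:
  m (mass): kg
  c (specific heat capacity, in J/(kg·K)): m²/(s²·K)
  ΔT (temperature change): K

Multiplying the contributions: [kg] · [m²/(s²·K)] · [K]
Adding exponents of each base unit: kg: 1, m: 2, s: -2
SI base units of heat: kg·m²/s²

The claimed units kg·m²/s² match the derived units, so the claim is correct.

Answer: Yes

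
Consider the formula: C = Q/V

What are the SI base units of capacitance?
Units of each symbol in C = Q/V:
  Q (charge, in coulombs): s·A
  V (voltage, in volts): kg·m²/(s³·A)  → in the denominator, contributes s³·A/(kg·m²)

Multiplying the contributions: [s·A] · [s³·A/(kg·m²)]
Adding exponents of each base unit: kg: -1, m: -2, s: 4, A: 2
SI base units of capacitance: s⁴·A²/(kg·m²)

Answer: s⁴·A²/(kg·m²)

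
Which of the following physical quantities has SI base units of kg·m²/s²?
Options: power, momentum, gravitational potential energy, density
Checking the SI base units of each option:
  power (P = W/t): kg·m²/s³  ✗
  momentum (p = mv): kg·m/s  ✗
  gravitational potential energy (U = -GMm/r): kg·m²/s²  ✓ matches
  density (ρ = m/V): kg/m³  ✗

Only gravitational potential energy has units kg·m²/s².

Answer: gravitational potential energy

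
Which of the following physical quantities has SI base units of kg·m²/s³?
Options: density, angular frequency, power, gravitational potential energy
Checking the SI base units of each option:
  density (ρ = m/V): kg/m³  ✗
  angular frequency (ω = 2πf): 1/s  ✗
  power (P = W/t): kg·m²/s³  ✓ matches
  gravitational potential energy (U = -GMm/r): kg·m²/s²  ✗

Only power has units kg·m²/s³.

Answer: power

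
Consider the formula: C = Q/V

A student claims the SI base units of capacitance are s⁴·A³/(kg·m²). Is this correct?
Units of each symbol in C = Q/V:
  Q (charge, in coulombs): s·A
  V (voltage, in volts): kg·m²/(s³·A)  → in the denominator, contributes s³·A/(kg·m²)

Multiplying the contributions: [s·A] · [s³·A/(kg·m²)]
Adding exponents of each base unit: kg: -1, m: -2, s: 4, A: 2
SI base units of capacitance: s⁴·A²/(kg·m²)

The claimed units s⁴·A³/(kg·m²) (exponents kg: -1, m: -2, s: 4, A: 3) do not match the derived units s⁴·A²/(kg·m²) (exponents kg: -1, m: -2, s: 4, A: 2), so the claim is incorrect.

Answer: No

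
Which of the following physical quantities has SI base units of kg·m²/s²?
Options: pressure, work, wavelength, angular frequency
Checking the SI base units of each option:
  pressure (P = F/A): kg/(m·s²)  ✗
  work (W = Fd): kg·m²/s²  ✓ matches
  wavelength (λ = v/f): m  ✗
  angular frequency (ω = 2πf): 1/s  ✗

Only work has units kg·m²/s².

Answer: work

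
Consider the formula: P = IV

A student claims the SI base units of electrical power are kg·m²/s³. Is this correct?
Units of each symbol in P = IV:
  I (current): A
  V (voltage, in volts): kg·m²/(s³·A)

Multiplying the contributions: [A] · [kg·m²/(s³·A)]
Adding exponents of each base unit: kg: 1, m: 2, s: -3
SI base units of electrical power: kg·m²/s³

The claimed units kg·m²/s³ match the derived units, so the claim is correct.

Answer: Yes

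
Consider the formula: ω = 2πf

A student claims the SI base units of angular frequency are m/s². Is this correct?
Units of each symbol in ω = 2πf:
  f (frequency): 1/s
  The factor 2π is dimensionless.

Multiplying the contributions: [1/s]
Adding exponents of each base unit: s: -1
SI base units of angular frequency: 1/s

The claimed units m/s² (exponents m: 1, s: -2) do not match the derived units 1/s (exponents s: -1), so the claim is incorrect.

Answer: No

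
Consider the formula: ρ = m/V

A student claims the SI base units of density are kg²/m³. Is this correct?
Units of each symbol in ρ = m/V:
  m (mass): kg
  V (volume): m³  → in the denominator, contributes 1/m³

Multiplying the contributions: [kg] · [1/m³]
Adding exponents of each base unit: kg: 1, m: -3
SI base units of density: kg/m³

The claimed units kg²/m³ (exponents kg: 2, m: -3) do not match the derived units kg/m³ (exponents kg: 1, m: -3), so the claim is incorrect.

Answer: No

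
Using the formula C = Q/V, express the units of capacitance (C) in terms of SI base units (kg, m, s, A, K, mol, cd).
Units of each symbol in C = Q/V:
  Q (charge, in coulombs): s·A
  V (voltage, in volts): kg·m²/(s³·A)  → in the denominator, contributes s³·A/(kg·m²)

Multiplying the contributions: [s·A] · [s³·A/(kg·m²)]
Adding exponents of each base unit: kg: -1, m: -2, s: 4, A: 2
SI base units of capacitance: s⁴·A²/(kg·m²)

Answer: s⁴·A²/(kg·m²)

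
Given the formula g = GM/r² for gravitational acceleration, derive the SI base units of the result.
Units of each symbol in g = GM/r²:
  G (gravitational constant): m³/(kg·s²)
  M (mass): kg
  r (distance): m  → to the power 2 in the denominator, contributes 1/m²

Multiplying the contributions: [m³/(kg·s²)] · [kg] · [1/m²]
Adding exponents of each base unit: m: 1, s: -2
SI base units of gravitational acceleration: m/s²

Answer: m/s²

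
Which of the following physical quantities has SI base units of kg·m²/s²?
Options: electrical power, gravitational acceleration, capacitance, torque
Checking the SI base units of each option:
  electrical power (P = IV): kg·m²/s³  ✗
  gravitational acceleration (g = GM/r²): m/s²  ✗
  capacitance (C = Q/V): s⁴·A²/(kg·m²)  ✗
  torque (τ = Fr): kg·m²/s²  ✓ matches

Only torque has units kg·m²/s².

Answer: torque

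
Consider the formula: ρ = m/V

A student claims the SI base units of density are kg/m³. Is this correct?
Units of each symbol in ρ = m/V:
  m (mass): kg
  V (volume): m³  → in the denominator, contributes 1/m³

Multiplying the contributions: [kg] · [1/m³]
Adding exponents of each base unit: kg: 1, m: -3
SI base units of density: kg/m³

The claimed units kg/m³ match the derived units, so the claim is correct.

Answer: Yes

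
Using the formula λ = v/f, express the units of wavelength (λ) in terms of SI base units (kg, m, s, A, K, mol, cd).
Units of each symbol in λ = v/f:
  v (wave speed): m/s
  f (frequency): 1/s  → in the denominator, contributes s

Multiplying the contributions: [m/s] · [s]
Adding exponents of each base unit: m: 1
SI base units of wavelength: m

Answer: m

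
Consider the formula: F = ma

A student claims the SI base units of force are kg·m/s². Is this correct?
Units of each symbol in F = ma:
  m (mass): kg
  a (acceleration): m/s²

Multiplying the contributions: [kg] · [m/s²]
Adding exponents of each base unit: kg: 1, m: 1, s: -2
SI base units of force: kg·m/s²

The claimed units kg·m/s² match the derived units, so the claim is correct.

Answer: Yes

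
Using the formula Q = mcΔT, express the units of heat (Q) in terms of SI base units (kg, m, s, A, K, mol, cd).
Units of each symbol in Q = mcΔT:
  m (mass): kg
  c (specific heat capacity, in J/(kg·K)): m²/(s²·K)
  ΔT (temperature change): K

Multiplying the contributions: [kg] · [m²/(s²·K)] · [K]
Adding exponents of each base unit: kg: 1, m: 2, s: -2
SI base units of heat: kg·m²/s²

Answer: kg·m²/s²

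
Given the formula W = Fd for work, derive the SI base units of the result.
Units of each symbol in W = Fd:
  F (force): kg·m/s²
  d (displacement): m

Multiplying the contributions: [kg·m/s²] · [m]
Adding exponents of each base unit: kg: 1, m: 2, s: -2
SI base units of work: kg·m²/s²

Answer: kg·m²/s²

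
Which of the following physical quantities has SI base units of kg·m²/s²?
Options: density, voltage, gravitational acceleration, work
Checking the SI base units of each option:
  density (ρ = m/V): kg/m³  ✗
  voltage (V = IR): kg·m²/(s³·A)  ✗
  gravitational acceleration (g = GM/r²): m/s²  ✗
  work (W = Fd): kg·m²/s²  ✓ matches

Only work has units kg·m²/s².

Answer: work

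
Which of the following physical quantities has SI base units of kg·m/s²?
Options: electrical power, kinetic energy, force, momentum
Checking the SI base units of each option:
  electrical power (P = IV): kg·m²/s³  ✗
  kinetic energy (E = ½mv²): kg·m²/s²  ✗
  force (F = ma): kg·m/s²  ✓ matches
  momentum (p = mv): kg·m/s  ✗

Only force has units kg·m/s².

Answer: force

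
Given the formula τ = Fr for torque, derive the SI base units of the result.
Units of each symbol in τ = Fr:
  F (force): kg·m/s²
  r (lever arm): m

Multiplying the contributions: [kg·m/s²] · [m]
Adding exponents of each base unit: kg: 1, m: 2, s: -2
SI base units of torque: kg·m²/s²

Answer: kg·m²/s²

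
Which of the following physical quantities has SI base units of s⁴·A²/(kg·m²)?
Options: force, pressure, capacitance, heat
Checking the SI base units of each option:
  force (F = ma): kg·m/s²  ✗
  pressure (P = F/A): kg/(m·s²)  ✗
  capacitance (C = Q/V): s⁴·A²/(kg·m²)  ✓ matches
  heat (Q = mcΔT): kg·m²/s²  ✗

Only capacitance has units s⁴·A²/(kg·m²).

Answer: capacitance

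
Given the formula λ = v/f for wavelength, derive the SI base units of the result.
Units of each symbol in λ = v/f:
  v (wave speed): m/s
  f (frequency): 1/s  → in the denominator, contributes s

Multiplying the contributions: [m/s] · [s]
Adding exponents of each base unit: m: 1
SI base units of wavelength: m

Answer: m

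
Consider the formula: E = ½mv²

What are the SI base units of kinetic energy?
Units of each symbol in E = ½mv²:
  m (mass): kg
  v (speed): m/s  → to the power 2, contributes m²/s²
  The factor ½ is dimensionless.

Multiplying the contributions: [kg] · [m²/s²]
Adding exponents of each base unit: kg: 1, m: 2, s: -2
SI base units of kinetic energy: kg·m²/s²

Answer: kg·m²/s²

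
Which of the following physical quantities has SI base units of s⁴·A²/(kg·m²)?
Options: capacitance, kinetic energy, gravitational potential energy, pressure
Checking the SI base units of each option:
  capacitance (C = Q/V): s⁴·A²/(kg·m²)  ✓ matches
  kinetic energy (E = ½mv²): kg·m²/s²  ✗
  gravitational potential energy (U = -GMm/r): kg·m²/s²  ✗
  pressure (P = F/A): kg/(m·s²)  ✗

Only capacitance has units s⁴·A²/(kg·m²).

Answer: capacitance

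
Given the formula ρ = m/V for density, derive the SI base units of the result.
Units of each symbol in ρ = m/V:
  m (mass): kg
  V (volume): m³  → in the denominator, contributes 1/m³

Multiplying the contributions: [kg] · [1/m³]
Adding exponents of each base unit: kg: 1, m: -3
SI base units of density: kg/m³

Answer: kg/m³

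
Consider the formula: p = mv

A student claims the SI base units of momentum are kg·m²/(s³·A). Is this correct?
Units of each symbol in p = mv:
  m (mass): kg
  v (velocity): m/s

Multiplying the contributions: [kg] · [m/s]
Adding exponents of each base unit: kg: 1, m: 1, s: -1
SI base units of momentum: kg·m/s

The claimed units kg·m²/(s³·A) (exponents kg: 1, m: 2, s: -3, A: -1) do not match the derived units kg·m/s (exponents kg: 1, m: 1, s: -1), so the claim is incorrect.

Answer: No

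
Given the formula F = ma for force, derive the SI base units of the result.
Units of each symbol in F = ma:
  m (mass): kg
  a (acceleration): m/s²

Multiplying the contributions: [kg] · [m/s²]
Adding exponents of each base unit: kg: 1, m: 1, s: -2
SI base units of force: kg·m/s²

Answer: kg·m/s²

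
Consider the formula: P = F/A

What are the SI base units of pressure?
Units of each symbol in P = F/A:
  F (force): kg·m/s²
  A (area): m²  → in the denominator, contributes 1/m²

Multiplying the contributions: [kg·m/s²] · [1/m²]
Adding exponents of each base unit: kg: 1, m: -1, s: -2
SI base units of pressure: kg/(m·s²)

Answer: kg/(m·s²)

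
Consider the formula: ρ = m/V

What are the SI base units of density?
Units of each symbol in ρ = m/V:
  m (mass): kg
  V (volume): m³  → in the denominator, contributes 1/m³

Multiplying the contributions: [kg] · [1/m³]
Adding exponents of each base unit: kg: 1, m: -3
SI base units of density: kg/m³

Answer: kg/m³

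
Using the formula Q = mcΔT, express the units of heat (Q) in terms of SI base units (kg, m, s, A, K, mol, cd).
Units of each symbol in Q = mcΔT:
  m (mass): kg
  c (specific heat capacity, in J/(kg·K)): m²/(s²·K)
  ΔT (temperature change): K

Multiplying the contributions: [kg] · [m²/(s²·K)] · [K]
Adding exponents of each base unit: kg: 1, m: 2, s: -2
SI base units of heat: kg·m²/s²

Answer: kg·m²/s²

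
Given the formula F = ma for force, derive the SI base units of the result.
Units of each symbol in F = ma:
  m (mass): kg
  a (acceleration): m/s²

Multiplying the contributions: [kg] · [m/s²]
Adding exponents of each base unit: kg: 1, m: 1, s: -2
SI base units of force: kg·m/s²

Answer: kg·m/s²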